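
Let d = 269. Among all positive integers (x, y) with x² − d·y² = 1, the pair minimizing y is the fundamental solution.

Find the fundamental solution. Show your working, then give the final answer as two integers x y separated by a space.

[16; 2,2,32] for √269; ℓ=3 ⇒ convergent index 5
a_0=16:  p_0=16·1+0=16,  q_0=16·0+1=1
a_1=2:  p_1=2·16+1=33,  q_1=2·1+0=2
a_2=2:  p_2=2·33+16=82,  q_2=2·2+1=5
a_3=32:  p_3=32·82+33=2657,  q_3=32·5+2=162
a_4=2:  p_4=2·2657+82=5396,  q_4=2·162+5=329
a_5=2:  p_5=2·5396+2657=13449,  q_5=2·329+162=820
→ (13449, 820).  Check: 13449²=180875601, 269·820²=180875600, difference 1.

13449 820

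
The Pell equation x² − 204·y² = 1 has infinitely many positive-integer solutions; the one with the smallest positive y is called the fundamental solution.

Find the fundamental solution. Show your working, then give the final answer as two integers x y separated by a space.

[14; 3,1,1,6,1,1,3,28] for √204; ℓ=8 ⇒ convergent index 7
step 0: (14, 1)  from 14·(1,0) + (0,1)
…
step 3: (100, 7)  from 1·(57,4) + (43,3)
…
step 5: (757, 53)  from 1·(657,46) + (100,7)
step 6: (1414, 99)  from 1·(757,53) + (657,46)
step 7: (4999, 350)  from 3·(1414,99) + (757,53)
(x₁, y₁) = (4999, 350);  4999² − 204·350² = 1 ✓

4999 350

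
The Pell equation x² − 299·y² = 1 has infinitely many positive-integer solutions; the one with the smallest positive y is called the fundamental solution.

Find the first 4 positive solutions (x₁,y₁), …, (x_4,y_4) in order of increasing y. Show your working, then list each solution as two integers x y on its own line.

415 24
344449 19920
285892255 16533576
237290227201 13722848160

d=299: √d = [17; 3,2,3,34] (ℓ=4, even), read p_3/q_3
i=0: a=17 ⇒ p=17, q=1
i=1: a=3 ⇒ p=52, q=3
i=2: a=2 ⇒ p=121, q=7
i=3: a=3 ⇒ p=415, q=24
(x₁, y₁) = (415, 24);  415² − 299·24² = 1 ✓
(415+24√299)^2 = 344449 + 19920√299
(415+24√299)^3 = 285892255 + 16533576√299
(415+24√299)^4 = 237290227201 + 13722848160√299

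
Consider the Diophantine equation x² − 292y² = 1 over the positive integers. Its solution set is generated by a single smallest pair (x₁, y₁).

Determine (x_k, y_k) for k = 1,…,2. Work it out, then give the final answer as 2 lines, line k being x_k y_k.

√292 → a₀=17, period (11,2,1,3,8,3,1,2,11,34); ℓ=10 even so k=9
step 0: (17, 1)  from 17·(1,0) + (0,1)
step 1: (188, 11)  from 11·(17,1) + (1,0)
step 2: (393, 23)  from 2·(188,11) + (17,1)
step 3: (581, 34)  from 1·(393,23) + (188,11)
step 4: (2136, 125)  from 3·(581,34) + (393,23)
step 5: (17669, 1034)  from 8·(2136,125) + (581,34)
…
step 7: (72812, 4261)  from 1·(55143,3227) + (17669,1034)
step 8: (200767, 11749)  from 2·(72812,4261) + (55143,3227)
step 9: (2281249, 133500)  from 11·(200767,11749) + (72812,4261)
→ (2281249, 133500).  Check: 2281249²=5204097000001, 292·133500²=5204097000000, difference 1.
k=2:  x_2 = 2281249·2281249+292·133500·133500 = 10408194000001,  y_2 = 2281249·133500+133500·2281249 = 609093483000

2281249 133500
10408194000001 609093483000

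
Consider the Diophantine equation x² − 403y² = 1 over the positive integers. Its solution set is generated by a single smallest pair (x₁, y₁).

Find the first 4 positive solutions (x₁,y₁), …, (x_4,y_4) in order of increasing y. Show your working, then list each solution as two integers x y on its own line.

669878 33369
897473069767 44706317964
1202394930058086974 59895557730143415
1610915821914004898868577 80245432842261314788776

√403 = [20; 13,2,1,3,1,3,1,2,13,40, …], period ℓ=10 (even) → k=9
a_0=20:  p_0=20·1+0=20,  q_0=20·0+1=1
a_1=13:  p_1=13·20+1=261,  q_1=13·1+0=13
…
a_6=3:  p_6=3·3754+2951=14213,  q_6=3·187+147=708
…
a_8=2:  p_8=2·17967+14213=50147,  q_8=2·895+708=2498
a_9=13:  p_9=13·50147+17967=669878,  q_9=13·2498+895=33369
fundamental: x₁=669878, y₁=33369  (since 448736534884 − 403·1113490161 = 1)
(669878+33369√403)^2 = 897473069767 + 44706317964√403
(669878+33369√403)^3 = 1202394930058086974 + 59895557730143415√403
(669878+33369√403)^4 = 1610915821914004898868577 + 80245432842261314788776√403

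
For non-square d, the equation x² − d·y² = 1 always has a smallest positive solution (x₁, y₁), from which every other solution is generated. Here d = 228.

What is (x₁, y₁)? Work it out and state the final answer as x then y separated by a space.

[15; 10,30] for √228; ℓ=2 ⇒ convergent index 1
a_0=15:  p_0=15·1+0=15,  q_0=15·0+1=1
a_1=10:  p_1=10·15+1=151,  q_1=10·1+0=10
(x₁, y₁) = (151, 10);  151² − 228·10² = 1 ✓

151 10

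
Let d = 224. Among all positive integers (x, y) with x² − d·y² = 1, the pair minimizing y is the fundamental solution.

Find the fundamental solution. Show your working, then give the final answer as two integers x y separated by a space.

15 1

√224 = [14; 1,28, …], period ℓ=2 (even) → k=1
i=0: a=14 ⇒ p=14, q=1
i=1: a=1 ⇒ p=15, q=1
fundamental: x₁=15, y₁=1  (since 225 − 224·1 = 1)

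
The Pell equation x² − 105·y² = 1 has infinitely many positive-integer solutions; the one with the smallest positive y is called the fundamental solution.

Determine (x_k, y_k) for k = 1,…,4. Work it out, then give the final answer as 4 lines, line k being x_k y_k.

[10; 4,20] for √105; ℓ=2 ⇒ convergent index 1
k=0  a_k=10  p_k/q_k = 10/1
k=1  a_k=4  p_k/q_k = 41/4
(x₁, y₁) = (41, 4);  41² − 105·4² = 1 ✓
(x_2, y_2) = (41·41 + 105·4·4, 41·4 + 4·41) = (3361, 328)
(x_3, y_3) = (41·3361 + 105·4·328, 41·328 + 4·3361) = (275561, 26892)
(x_4, y_4) = (41·275561 + 105·4·26892, 41·26892 + 4·275561) = (22592641, 2204816)

41 4
3361 328
275561 26892
22592641 2204816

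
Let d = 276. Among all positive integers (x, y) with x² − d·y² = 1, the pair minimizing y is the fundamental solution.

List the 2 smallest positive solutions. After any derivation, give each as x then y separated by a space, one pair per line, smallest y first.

7775 468
120901249 7277400

√276 = [16; 1,1,1,1,2,2,2,1,1,1,1,32, …], period ℓ=12 (even) → k=11
a_0=16:  p_0=16·1+0=16,  q_0=16·0+1=1
a_1=1:  p_1=1·16+1=17,  q_1=1·1+0=1
a_2=1:  p_2=1·17+16=33,  q_2=1·1+1=2
…
a_4=1:  p_4=1·50+33=83,  q_4=1·3+2=5
…
a_6=2:  p_6=2·216+83=515,  q_6=2·13+5=31
a_7=2:  p_7=2·515+216=1246,  q_7=2·31+13=75
a_8=1:  p_8=1·1246+515=1761,  q_8=1·75+31=106
a_9=1:  p_9=1·1761+1246=3007,  q_9=1·106+75=181
a_10=1:  p_10=1·3007+1761=4768,  q_10=1·181+106=287
a_11=1:  p_11=1·4768+3007=7775,  q_11=1·287+181=468
fundamental: x₁=7775, y₁=468  (since 60450625 − 276·219024 = 1)
(7775+468√276)^2 = 120901249 + 7277400√276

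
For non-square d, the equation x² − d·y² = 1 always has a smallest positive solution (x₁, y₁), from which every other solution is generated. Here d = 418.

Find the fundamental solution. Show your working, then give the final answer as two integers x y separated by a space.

33857 1656

d=418: √d = [20; 2,4,20,4,2,40] (ℓ=6, even), read p_5/q_5
k=0  a_k=20  p_k/q_k = 20/1
k=1  a_k=2  p_k/q_k = 41/2
k=2  a_k=4  p_k/q_k = 184/9
k=3  a_k=20  p_k/q_k = 3721/182
k=4  a_k=4  p_k/q_k = 15068/737
k=5  a_k=2  p_k/q_k = 33857/1656
→ (33857, 1656).  Check: 33857²=1146296449, 418·1656²=1146296448, difference 1.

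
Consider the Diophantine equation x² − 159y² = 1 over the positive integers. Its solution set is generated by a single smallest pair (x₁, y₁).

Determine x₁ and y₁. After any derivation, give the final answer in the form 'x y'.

1324 105

d=159: √d = [12; 1,1,1,1,3,1,1,1,1,24] (ℓ=10, even), read p_9/q_9
i=0: a=12 ⇒ p=12, q=1
i=1: a=1 ⇒ p=13, q=1
i=2: a=1 ⇒ p=25, q=2
…
i=4: a=1 ⇒ p=63, q=5
i=5: a=3 ⇒ p=227, q=18
i=6: a=1 ⇒ p=290, q=23
i=7: a=1 ⇒ p=517, q=41
i=8: a=1 ⇒ p=807, q=64
i=9: a=1 ⇒ p=1324, q=105
fundamental: x₁=1324, y₁=105  (since 1752976 − 159·11025 = 1)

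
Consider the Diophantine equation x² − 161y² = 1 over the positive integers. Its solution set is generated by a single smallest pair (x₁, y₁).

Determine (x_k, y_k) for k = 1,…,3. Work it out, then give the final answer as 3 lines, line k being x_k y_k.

11775 928
277301249 21854400
6530444402175 514671119072

[12; 1,2,4,1,2,1,4,2,1,24] for √161; ℓ=10 ⇒ convergent index 9
k=0  a_k=12  p_k/q_k = 12/1
…
k=7  a_k=4  p_k/q_k = 3667/289
k=8  a_k=2  p_k/q_k = 8108/639
k=9  a_k=1  p_k/q_k = 11775/928
(x₁, y₁) = (11775, 928);  11775² − 161·928² = 1 ✓
(x_2, y_2) = (11775·11775 + 161·928·928, 11775·928 + 928·11775) = (277301249, 21854400)
(x_3, y_3) = (11775·277301249 + 161·928·21854400, 11775·21854400 + 928·277301249) = (6530444402175, 514671119072)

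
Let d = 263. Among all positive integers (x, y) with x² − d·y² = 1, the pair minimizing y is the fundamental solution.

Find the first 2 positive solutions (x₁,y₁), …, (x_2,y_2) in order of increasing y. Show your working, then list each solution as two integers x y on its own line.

d=263: √d = [16; 4,1,1,1,1,15,1,1,1,1,4,32] (ℓ=12, even), read p_11/q_11
i=0: a=16 ⇒ p=16, q=1
i=1: a=4 ⇒ p=65, q=4
i=2: a=1 ⇒ p=81, q=5
i=3: a=1 ⇒ p=146, q=9
…
i=8: a=1 ⇒ p=12017, q=741
i=9: a=1 ⇒ p=18212, q=1123
i=10: a=1 ⇒ p=30229, q=1864
i=11: a=4 ⇒ p=139128, q=8579
(x₁, y₁) = (139128, 8579);  139128² − 263·8579² = 1 ✓
(139128+8579√263)^2 = 38713200767 + 2387158224√263

139128 8579
38713200767 2387158224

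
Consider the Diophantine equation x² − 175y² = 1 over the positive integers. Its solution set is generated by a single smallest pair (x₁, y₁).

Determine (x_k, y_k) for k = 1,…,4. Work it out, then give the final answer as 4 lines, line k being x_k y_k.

2024 153
8193151 619344
33165873224 2507104359
134255446617601 10148757825888

[13; 4,2,1,2,4,26] for √175; ℓ=6 ⇒ convergent index 5
k=0  a_k=13  p_k/q_k = 13/1
k=1  a_k=4  p_k/q_k = 53/4
k=2  a_k=2  p_k/q_k = 119/9
k=3  a_k=1  p_k/q_k = 172/13
k=4  a_k=2  p_k/q_k = 463/35
k=5  a_k=4  p_k/q_k = 2024/153
(x₁, y₁) = (2024, 153);  2024² − 175·153² = 1 ✓
k=2:  x_2 = 2024·2024+175·153·153 = 8193151,  y_2 = 2024·153+153·2024 = 619344
k=3:  x_3 = 2024·8193151+175·153·619344 = 33165873224,  y_3 = 2024·619344+153·8193151 = 2507104359
k=4:  x_4 = 2024·33165873224+175·153·2507104359 = 134255446617601,  y_4 = 2024·2507104359+153·33165873224 = 10148757825888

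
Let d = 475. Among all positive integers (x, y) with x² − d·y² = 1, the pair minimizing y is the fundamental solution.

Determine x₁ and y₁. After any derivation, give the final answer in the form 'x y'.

√475 → a₀=21, period (1,3,1,6,2,6,1,3,1,42); ℓ=10 even so k=9
a_0=21:  p_0=21·1+0=21,  q_0=21·0+1=1
a_1=1:  p_1=1·21+1=22,  q_1=1·1+0=1
a_2=3:  p_2=3·22+21=87,  q_2=3·1+1=4
…
a_4=6:  p_4=6·109+87=741,  q_4=6·5+4=34
a_5=2:  p_5=2·741+109=1591,  q_5=2·34+5=73
a_6=6:  p_6=6·1591+741=10287,  q_6=6·73+34=472
…
a_8=3:  p_8=3·11878+10287=45921,  q_8=3·545+472=2107
a_9=1:  p_9=1·45921+11878=57799,  q_9=1·2107+545=2652
→ (57799, 2652).  Check: 57799²=3340724401, 475·2652²=3340724400, difference 1.

57799 2652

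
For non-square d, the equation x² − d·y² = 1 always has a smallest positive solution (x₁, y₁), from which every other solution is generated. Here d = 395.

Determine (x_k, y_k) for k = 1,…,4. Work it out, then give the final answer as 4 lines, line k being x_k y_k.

d=395: √d = [19; 1,6,1,38] (ℓ=4, even), read p_3/q_3
k=0  a_k=19  p_k/q_k = 19/1
…
k=2  a_k=6  p_k/q_k = 139/7
k=3  a_k=1  p_k/q_k = 159/8
→ (159, 8).  Check: 159²=25281, 395·8²=25280, difference 1.
k=2:  x_2 = 159·159+395·8·8 = 50561,  y_2 = 159·8+8·159 = 2544
k=3:  x_3 = 159·50561+395·8·2544 = 16078239,  y_3 = 159·2544+8·50561 = 808984
k=4:  x_4 = 159·16078239+395·8·808984 = 5112829441,  y_4 = 159·808984+8·16078239 = 257254368

159 8
50561 2544
16078239 808984
5112829441 257254368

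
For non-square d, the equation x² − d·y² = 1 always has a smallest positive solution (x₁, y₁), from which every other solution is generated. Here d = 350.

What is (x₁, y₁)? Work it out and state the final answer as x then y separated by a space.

449 24

√350 → a₀=18, period (1,2,2,2,1,36); ℓ=6 even so k=5
a_0=18:  p_0=18·1+0=18,  q_0=18·0+1=1
…
a_2=2:  p_2=2·19+18=56,  q_2=2·1+1=3
a_3=2:  p_3=2·56+19=131,  q_3=2·3+1=7
a_4=2:  p_4=2·131+56=318,  q_4=2·7+3=17
a_5=1:  p_5=1·318+131=449,  q_5=1·17+7=24
(x₁, y₁) = (449, 24);  449² − 350·24² = 1 ✓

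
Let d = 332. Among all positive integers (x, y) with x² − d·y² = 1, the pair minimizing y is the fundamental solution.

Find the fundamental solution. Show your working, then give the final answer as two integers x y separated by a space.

13447 738

√332 → a₀=18, period (4,1,1,8,1,1,4,36); ℓ=8 even so k=7
step 0: (18, 1)  from 18·(1,0) + (0,1)
…
step 2: (91, 5)  from 1·(73,4) + (18,1)
…
step 4: (1403, 77)  from 8·(164,9) + (91,5)
step 5: (1567, 86)  from 1·(1403,77) + (164,9)
step 6: (2970, 163)  from 1·(1567,86) + (1403,77)
step 7: (13447, 738)  from 4·(2970,163) + (1567,86)
(x₁, y₁) = (13447, 738);  13447² − 332·738² = 1 ✓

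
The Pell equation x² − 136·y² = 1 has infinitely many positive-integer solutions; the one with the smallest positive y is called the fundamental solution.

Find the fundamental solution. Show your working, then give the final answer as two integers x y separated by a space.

35 3

d=136: √d = [11; 1,1,1,22] (ℓ=4, even), read p_3/q_3
i=0: a=11 ⇒ p=11, q=1
i=1: a=1 ⇒ p=12, q=1
i=2: a=1 ⇒ p=23, q=2
i=3: a=1 ⇒ p=35, q=3
→ (35, 3).  Check: 35²=1225, 136·3²=1224, difference 1.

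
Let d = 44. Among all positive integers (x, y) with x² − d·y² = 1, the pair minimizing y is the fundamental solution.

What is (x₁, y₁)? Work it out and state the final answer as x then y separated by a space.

199 30

√44 → a₀=6, period (1,1,1,2,1,1,1,12); ℓ=8 even so k=7
a_0=6:  p_0=6·1+0=6,  q_0=6·0+1=1
a_1=1:  p_1=1·6+1=7,  q_1=1·1+0=1
a_2=1:  p_2=1·7+6=13,  q_2=1·1+1=2
a_3=1:  p_3=1·13+7=20,  q_3=1·2+1=3
a_4=2:  p_4=2·20+13=53,  q_4=2·3+2=8
…
a_6=1:  p_6=1·73+53=126,  q_6=1·11+8=19
a_7=1:  p_7=1·126+73=199,  q_7=1·19+11=30
→ (199, 30).  Check: 199²=39601, 44·30²=39600, difference 1.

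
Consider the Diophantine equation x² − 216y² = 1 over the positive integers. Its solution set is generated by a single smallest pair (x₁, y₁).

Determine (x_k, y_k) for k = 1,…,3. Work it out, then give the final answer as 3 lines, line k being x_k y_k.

485 33
470449 32010
456335045 31049667

√216 = [14; 1,2,3,2,1,28, …], period ℓ=6 (even) → k=5
step 0: (14, 1)  from 14·(1,0) + (0,1)
…
step 4: (338, 23)  from 2·(147,10) + (44,3)
step 5: (485, 33)  from 1·(338,23) + (147,10)
→ (485, 33).  Check: 485²=235225, 216·33²=235224, difference 1.
(x_2, y_2) = (485·485 + 216·33·33, 485·33 + 33·485) = (470449, 32010)
(x_3, y_3) = (485·470449 + 216·33·32010, 485·32010 + 33·470449) = (456335045, 31049667)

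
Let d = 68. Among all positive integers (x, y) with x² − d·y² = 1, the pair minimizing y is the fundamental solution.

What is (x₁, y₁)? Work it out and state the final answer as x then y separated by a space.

33 4

d=68: √d = [8; 4,16] (ℓ=2, even), read p_1/q_1
i=0: a=8 ⇒ p=8, q=1
i=1: a=4 ⇒ p=33, q=4
fundamental: x₁=33, y₁=4  (since 1089 − 68·16 = 1)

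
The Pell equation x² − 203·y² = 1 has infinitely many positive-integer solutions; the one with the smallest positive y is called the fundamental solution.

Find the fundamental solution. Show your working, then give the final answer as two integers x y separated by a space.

57 4

√203 → a₀=14, period (4,28); ℓ=2 even so k=1
step 0: (14, 1)  from 14·(1,0) + (0,1)
step 1: (57, 4)  from 4·(14,1) + (1,0)
(x₁, y₁) = (57, 4);  57² − 203·4² = 1 ✓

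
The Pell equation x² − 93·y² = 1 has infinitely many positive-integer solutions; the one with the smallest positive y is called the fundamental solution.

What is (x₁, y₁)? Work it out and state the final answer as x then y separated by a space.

√93 = [9; 1,1,1,4,6,4,1,1,1,18, …], period ℓ=10 (even) → k=9
a_0=9:  p_0=9·1+0=9,  q_0=9·0+1=1
…
a_4=4:  p_4=4·29+19=135,  q_4=4·3+2=14
…
a_7=1:  p_7=1·3491+839=4330,  q_7=1·362+87=449
a_8=1:  p_8=1·4330+3491=7821,  q_8=1·449+362=811
a_9=1:  p_9=1·7821+4330=12151,  q_9=1·811+449=1260
fundamental: x₁=12151, y₁=1260  (since 147646801 − 93·1587600 = 1)

12151 1260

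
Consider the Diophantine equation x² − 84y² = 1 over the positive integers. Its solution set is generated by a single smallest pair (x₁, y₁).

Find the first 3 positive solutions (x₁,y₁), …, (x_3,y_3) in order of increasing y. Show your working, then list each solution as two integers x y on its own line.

55 6
6049 660
665335 72594

√84 → a₀=9, period (6,18); ℓ=2 even so k=1
a_0=9:  p_0=9·1+0=9,  q_0=9·0+1=1
a_1=6:  p_1=6·9+1=55,  q_1=6·1+0=6
→ (55, 6).  Check: 55²=3025, 84·6²=3024, difference 1.
(55+6√84)^2 = 6049 + 660√84
(55+6√84)^3 = 665335 + 72594√84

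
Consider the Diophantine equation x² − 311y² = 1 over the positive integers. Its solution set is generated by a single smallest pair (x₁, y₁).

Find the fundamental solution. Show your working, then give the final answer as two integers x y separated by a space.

d=311: √d = [17; 1,1,1,2,1,…,1,1,34] (ℓ=16, even), read p_15/q_15
i=0: a=17 ⇒ p=17, q=1
i=1: a=1 ⇒ p=18, q=1
…
i=4: a=2 ⇒ p=141, q=8
…
i=6: a=6 ⇒ p=1305, q=74
…
i=10: a=6 ⇒ p=1376656, q=78063
…
i=12: a=2 ⇒ p=4565134, q=258865
i=13: a=1 ⇒ p=6159373, q=349266
i=14: a=1 ⇒ p=10724507, q=608131
i=15: a=1 ⇒ p=16883880, q=957397
fundamental: x₁=16883880, y₁=957397  (since 285065403854400 − 311·916609015609 = 1)

16883880 957397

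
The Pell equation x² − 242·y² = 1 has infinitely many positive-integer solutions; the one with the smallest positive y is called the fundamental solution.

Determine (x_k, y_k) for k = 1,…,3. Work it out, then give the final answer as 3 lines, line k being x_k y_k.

√242 = [15; 1,1,3,1,14,1,3,1,1,30, …], period ℓ=10 (even) → k=9
a_0=15:  p_0=15·1+0=15,  q_0=15·0+1=1
a_1=1:  p_1=1·15+1=16,  q_1=1·1+0=1
…
a_8=1:  p_8=1·8696+2209=10905,  q_8=1·559+142=701
a_9=1:  p_9=1·10905+8696=19601,  q_9=1·701+559=1260
(x₁, y₁) = (19601, 1260);  19601² − 242·1260² = 1 ✓
(19601+1260√242)^2 = 768398401 + 49394520√242
(19601+1260√242)^3 = 30122754096401 + 1936363971780√242

19601 1260
768398401 49394520
30122754096401 1936363971780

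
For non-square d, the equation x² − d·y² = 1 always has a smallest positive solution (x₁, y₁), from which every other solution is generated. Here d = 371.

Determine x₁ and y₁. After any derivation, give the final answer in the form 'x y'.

1695 88

[19; 3,1,4,1,3,38] for √371; ℓ=6 ⇒ convergent index 5
i=0: a=19 ⇒ p=19, q=1
…
i=2: a=1 ⇒ p=77, q=4
i=3: a=4 ⇒ p=366, q=19
i=4: a=1 ⇒ p=443, q=23
i=5: a=3 ⇒ p=1695, q=88
→ (1695, 88).  Check: 1695²=2873025, 371·88²=2873024, difference 1.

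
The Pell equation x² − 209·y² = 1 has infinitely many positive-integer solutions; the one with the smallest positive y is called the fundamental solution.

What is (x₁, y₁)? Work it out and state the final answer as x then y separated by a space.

√209 = [14; 2,5,3,2,3,5,2,28, …], period ℓ=8 (even) → k=7
step 0: (14, 1)  from 14·(1,0) + (0,1)
step 1: (29, 2)  from 2·(14,1) + (1,0)
…
step 3: (506, 35)  from 3·(159,11) + (29,2)
step 4: (1171, 81)  from 2·(506,35) + (159,11)
step 5: (4019, 278)  from 3·(1171,81) + (506,35)
step 6: (21266, 1471)  from 5·(4019,278) + (1171,81)
step 7: (46551, 3220)  from 2·(21266,1471) + (4019,278)
→ (46551, 3220).  Check: 46551²=2166995601, 209·3220²=2166995600, difference 1.

46551 3220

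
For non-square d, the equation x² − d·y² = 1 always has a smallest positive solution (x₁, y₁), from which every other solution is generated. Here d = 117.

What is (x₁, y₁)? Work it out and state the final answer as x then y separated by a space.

[10; 1,4,2,4,1,20] for √117; ℓ=6 ⇒ convergent index 5
k=0  a_k=10  p_k/q_k = 10/1
k=1  a_k=1  p_k/q_k = 11/1
k=2  a_k=4  p_k/q_k = 54/5
…
k=4  a_k=4  p_k/q_k = 530/49
k=5  a_k=1  p_k/q_k = 649/60
(x₁, y₁) = (649, 60);  649² − 117·60² = 1 ✓

649 60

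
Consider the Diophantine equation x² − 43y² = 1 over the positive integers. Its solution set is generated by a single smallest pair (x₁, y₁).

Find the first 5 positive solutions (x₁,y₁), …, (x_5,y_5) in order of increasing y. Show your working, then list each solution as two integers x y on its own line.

√43 = [6; 1,1,3,1,5,1,3,1,1,12, …], period ℓ=10 (even) → k=9
a_0=6:  p_0=6·1+0=6,  q_0=6·0+1=1
a_1=1:  p_1=1·6+1=7,  q_1=1·1+0=1
a_2=1:  p_2=1·7+6=13,  q_2=1·1+1=2
a_3=3:  p_3=3·13+7=46,  q_3=3·2+1=7
…
a_6=1:  p_6=1·341+59=400,  q_6=1·52+9=61
a_7=3:  p_7=3·400+341=1541,  q_7=3·61+52=235
a_8=1:  p_8=1·1541+400=1941,  q_8=1·235+61=296
a_9=1:  p_9=1·1941+1541=3482,  q_9=1·296+235=531
→ (3482, 531).  Check: 3482²=12124324, 43·531²=12124323, difference 1.
n=2: (3482,531)∘(3482,531) = (3482·3482+43·531·531, 3482·531+531·3482) = (24248647,3697884)
n=3: (24248647,3697884)∘(3482,531) = (3482·24248647+43·531·3697884, 3482·3697884+531·24248647) = (168867574226,25752063645)
n=4: (168867574226,25752063645)∘(3482,531) = (3482·168867574226+43·531·25752063645, 3482·25752063645+531·168867574226) = (1175993762661217,179337367525896)
n=5: (1175993762661217,179337367525896)∘(3482,531) = (3482·1175993762661217+43·531·179337367525896, 3482·179337367525896+531·1175993762661217) = (8189620394305140962,1248905401698276099)

3482 531
24248647 3697884
168867574226 25752063645
1175993762661217 179337367525896
8189620394305140962 1248905401698276099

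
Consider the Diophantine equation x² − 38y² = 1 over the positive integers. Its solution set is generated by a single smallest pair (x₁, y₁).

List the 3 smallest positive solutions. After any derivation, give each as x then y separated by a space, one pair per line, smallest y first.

37 6
2737 444
202501 32850

[6; 6,12] for √38; ℓ=2 ⇒ convergent index 1
k=0  a_k=6  p_k/q_k = 6/1
k=1  a_k=6  p_k/q_k = 37/6
(x₁, y₁) = (37, 6);  37² − 38·6² = 1 ✓
k=2:  x_2 = 37·37+38·6·6 = 2737,  y_2 = 37·6+6·37 = 444
k=3:  x_3 = 37·2737+38·6·444 = 202501,  y_3 = 37·444+6·2737 = 32850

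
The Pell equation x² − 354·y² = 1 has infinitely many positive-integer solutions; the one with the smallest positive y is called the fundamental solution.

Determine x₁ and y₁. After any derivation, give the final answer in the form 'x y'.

258065 13716

√354 → a₀=18, period (1,4,2,2,18,2,2,4,1,36); ℓ=10 even so k=9
a_0=18:  p_0=18·1+0=18,  q_0=18·0+1=1
a_1=1:  p_1=1·18+1=19,  q_1=1·1+0=1
a_2=4:  p_2=4·19+18=94,  q_2=4·1+1=5
…
a_4=2:  p_4=2·207+94=508,  q_4=2·11+5=27
a_5=18:  p_5=18·508+207=9351,  q_5=18·27+11=497
…
a_7=2:  p_7=2·19210+9351=47771,  q_7=2·1021+497=2539
a_8=4:  p_8=4·47771+19210=210294,  q_8=4·2539+1021=11177
a_9=1:  p_9=1·210294+47771=258065,  q_9=1·11177+2539=13716
fundamental: x₁=258065, y₁=13716  (since 66597544225 − 354·188128656 = 1)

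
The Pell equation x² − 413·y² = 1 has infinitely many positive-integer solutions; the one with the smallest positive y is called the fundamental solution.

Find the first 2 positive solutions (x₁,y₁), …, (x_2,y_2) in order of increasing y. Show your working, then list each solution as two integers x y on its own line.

113399 5580
25718666401 1265532840

√413 = [20; 3,9,1,4,1,9,3,40, …], period ℓ=8 (even) → k=7
step 0: (20, 1)  from 20·(1,0) + (0,1)
…
step 2: (569, 28)  from 9·(61,3) + (20,1)
…
step 4: (3089, 152)  from 4·(630,31) + (569,28)
step 5: (3719, 183)  from 1·(3089,152) + (630,31)
step 6: (36560, 1799)  from 9·(3719,183) + (3089,152)
step 7: (113399, 5580)  from 3·(36560,1799) + (3719,183)
(x₁, y₁) = (113399, 5580);  113399² − 413·5580² = 1 ✓
(113399+5580√413)^2 = 25718666401 + 1265532840√413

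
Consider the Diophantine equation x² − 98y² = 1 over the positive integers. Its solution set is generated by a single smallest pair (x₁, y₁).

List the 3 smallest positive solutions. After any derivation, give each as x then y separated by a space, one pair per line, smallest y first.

√98 → a₀=9, period (1,8,1,18); ℓ=4 even so k=3
a_0=9:  p_0=9·1+0=9,  q_0=9·0+1=1
a_1=1:  p_1=1·9+1=10,  q_1=1·1+0=1
a_2=8:  p_2=8·10+9=89,  q_2=8·1+1=9
a_3=1:  p_3=1·89+10=99,  q_3=1·9+1=10
→ (99, 10).  Check: 99²=9801, 98·10²=9800, difference 1.
(99+10√98)^2 = 19601 + 1980√98
(99+10√98)^3 = 3880899 + 392030√98

99 10
19601 1980
3880899 392030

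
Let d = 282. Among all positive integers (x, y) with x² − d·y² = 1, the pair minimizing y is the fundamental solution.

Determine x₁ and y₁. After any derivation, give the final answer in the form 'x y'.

2351 140

√282 → a₀=16, period (1,3,1,4,1,3,1,32); ℓ=8 even so k=7
a_0=16:  p_0=16·1+0=16,  q_0=16·0+1=1
…
a_6=3:  p_6=3·487+403=1864,  q_6=3·29+24=111
a_7=1:  p_7=1·1864+487=2351,  q_7=1·111+29=140
fundamental: x₁=2351, y₁=140  (since 5527201 − 282·19600 = 1)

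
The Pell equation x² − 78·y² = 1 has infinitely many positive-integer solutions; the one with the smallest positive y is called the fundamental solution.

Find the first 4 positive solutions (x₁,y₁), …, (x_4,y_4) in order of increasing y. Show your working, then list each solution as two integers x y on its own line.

53 6
5617 636
595349 67410
63101377 7144824

[8; 1,4,1,16] for √78; ℓ=4 ⇒ convergent index 3
a_0=8:  p_0=8·1+0=8,  q_0=8·0+1=1
a_1=1:  p_1=1·8+1=9,  q_1=1·1+0=1
a_2=4:  p_2=4·9+8=44,  q_2=4·1+1=5
a_3=1:  p_3=1·44+9=53,  q_3=1·5+1=6
(x₁, y₁) = (53, 6);  53² − 78·6² = 1 ✓
(53+6√78)^2 = 5617 + 636√78
(53+6√78)^3 = 595349 + 67410√78
(53+6√78)^4 = 63101377 + 7144824√78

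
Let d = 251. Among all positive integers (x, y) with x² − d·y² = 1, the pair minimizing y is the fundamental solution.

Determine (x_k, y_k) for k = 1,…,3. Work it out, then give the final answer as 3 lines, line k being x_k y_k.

√251 → a₀=15, period (1,5,2,1,2,…,5,1,30); ℓ=14 even so k=13
step 0: (15, 1)  from 15·(1,0) + (0,1)
step 1: (16, 1)  from 1·(15,1) + (1,0)
step 2: (95, 6)  from 5·(16,1) + (15,1)
step 3: (206, 13)  from 2·(95,6) + (16,1)
…
step 6: (1917, 121)  from 2·(808,51) + (301,19)
step 7: (29563, 1866)  from 15·(1917,121) + (808,51)
step 8: (61043, 3853)  from 2·(29563,1866) + (1917,121)
step 9: (151649, 9572)  from 2·(61043,3853) + (29563,1866)
step 10: (212692, 13425)  from 1·(151649,9572) + (61043,3853)
step 11: (577033, 36422)  from 2·(212692,13425) + (151649,9572)
step 12: (3097857, 195535)  from 5·(577033,36422) + (212692,13425)
step 13: (3674890, 231957)  from 1·(3097857,195535) + (577033,36422)
→ (3674890, 231957).  Check: 3674890²=13504816512100, 251·231957²=13504816512099, difference 1.
n=2: (3674890,231957)∘(3674890,231957) = (3674890·3674890+251·231957·231957, 3674890·231957+231957·3674890) = (27009633024199,1704832919460)
n=3: (27009633024199,1704832919460)∘(3674890,231957) = (3674890·27009633024199+251·231957·1704832919460, 3674890·1704832919460+231957·27009633024199) = (198514860608593651330,12530146894788486843)

3674890 231957
27009633024199 1704832919460
198514860608593651330 12530146894788486843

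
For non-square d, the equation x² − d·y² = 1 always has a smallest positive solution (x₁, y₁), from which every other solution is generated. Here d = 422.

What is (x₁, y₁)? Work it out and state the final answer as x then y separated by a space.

[20; 1,1,5,2,1,…,1,1,40] for √422; ℓ=14 ⇒ convergent index 13
step 0: (20, 1)  from 20·(1,0) + (0,1)
…
step 3: (226, 11)  from 5·(41,2) + (21,1)
…
step 5: (719, 35)  from 1·(493,24) + (226,11)
…
step 9: (217526, 10589)  from 1·(163807,7974) + (53719,2615)
step 10: (598859, 29152)  from 2·(217526,10589) + (163807,7974)
…
step 12: (3810680, 185501)  from 1·(3211821,156349) + (598859,29152)
step 13: (7022501, 341850)  from 1·(3810680,185501) + (3211821,156349)
→ (7022501, 341850).  Check: 7022501²=49315520295001, 422·341850²=49315520295000, difference 1.

7022501 341850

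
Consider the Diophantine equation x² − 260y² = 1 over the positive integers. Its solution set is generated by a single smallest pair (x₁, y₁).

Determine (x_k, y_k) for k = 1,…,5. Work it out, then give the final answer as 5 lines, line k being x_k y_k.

129 8
33281 2064
8586369 532504
2215249921 137383968
571525893249 35444531240

[16; 8,32] for √260; ℓ=2 ⇒ convergent index 1
k=0  a_k=16  p_k/q_k = 16/1
k=1  a_k=8  p_k/q_k = 129/8
→ (129, 8).  Check: 129²=16641, 260·8²=16640, difference 1.
(129+8√260)^2 = 33281 + 2064√260
(129+8√260)^3 = 8586369 + 532504√260
(129+8√260)^4 = 2215249921 + 137383968√260
(129+8√260)^5 = 571525893249 + 35444531240√260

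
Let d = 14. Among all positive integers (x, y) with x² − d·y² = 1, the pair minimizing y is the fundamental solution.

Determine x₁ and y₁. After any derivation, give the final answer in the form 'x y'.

√14 = [3; 1,2,1,6, …], period ℓ=4 (even) → k=3
i=0: a=3 ⇒ p=3, q=1
i=1: a=1 ⇒ p=4, q=1
i=2: a=2 ⇒ p=11, q=3
i=3: a=1 ⇒ p=15, q=4
fundamental: x₁=15, y₁=4  (since 225 − 14·16 = 1)

15 4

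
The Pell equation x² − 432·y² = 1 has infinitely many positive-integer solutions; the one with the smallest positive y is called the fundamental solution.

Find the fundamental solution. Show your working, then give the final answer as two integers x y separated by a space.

1351 65

√432 → a₀=20, period (1,3,1,1,1,3,1,40); ℓ=8 even so k=7
k=0  a_k=20  p_k/q_k = 20/1
k=1  a_k=1  p_k/q_k = 21/1
…
k=4  a_k=1  p_k/q_k = 187/9
…
k=6  a_k=3  p_k/q_k = 1060/51
k=7  a_k=1  p_k/q_k = 1351/65
(x₁, y₁) = (1351, 65);  1351² − 432·65² = 1 ✓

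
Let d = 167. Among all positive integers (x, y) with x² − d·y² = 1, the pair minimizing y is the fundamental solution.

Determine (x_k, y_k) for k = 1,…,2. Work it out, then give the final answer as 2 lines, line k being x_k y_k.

√167 = [12; 1,11,1,24, …], period ℓ=4 (even) → k=3
k=0  a_k=12  p_k/q_k = 12/1
…
k=2  a_k=11  p_k/q_k = 155/12
k=3  a_k=1  p_k/q_k = 168/13
(x₁, y₁) = (168, 13);  168² − 167·13² = 1 ✓
(168+13√167)^2 = 56447 + 4368√167

168 13
56447 4368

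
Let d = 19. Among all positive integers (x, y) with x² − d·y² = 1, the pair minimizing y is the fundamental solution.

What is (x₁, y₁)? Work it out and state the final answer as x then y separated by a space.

√19 = [4; 2,1,3,1,2,8, …], period ℓ=6 (even) → k=5
k=0  a_k=4  p_k/q_k = 4/1
…
k=3  a_k=3  p_k/q_k = 48/11
k=4  a_k=1  p_k/q_k = 61/14
k=5  a_k=2  p_k/q_k = 170/39
(x₁, y₁) = (170, 39);  170² − 19·39² = 1 ✓

170 39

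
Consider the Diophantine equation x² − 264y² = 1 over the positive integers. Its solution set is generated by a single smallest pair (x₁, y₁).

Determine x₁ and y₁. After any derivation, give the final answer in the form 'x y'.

65 4

d=264: √d = [16; 4,32] (ℓ=2, even), read p_1/q_1
k=0  a_k=16  p_k/q_k = 16/1
k=1  a_k=4  p_k/q_k = 65/4
(x₁, y₁) = (65, 4);  65² − 264·4² = 1 ✓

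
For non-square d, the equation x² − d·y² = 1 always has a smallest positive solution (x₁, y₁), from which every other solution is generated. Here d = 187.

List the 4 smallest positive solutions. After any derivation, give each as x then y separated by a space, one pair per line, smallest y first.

√187 → a₀=13, period (1,2,13,2,1,26); ℓ=6 even so k=5
a_0=13:  p_0=13·1+0=13,  q_0=13·0+1=1
a_1=1:  p_1=1·13+1=14,  q_1=1·1+0=1
…
a_4=2:  p_4=2·547+41=1135,  q_4=2·40+3=83
a_5=1:  p_5=1·1135+547=1682,  q_5=1·83+40=123
fundamental: x₁=1682, y₁=123  (since 2829124 − 187·15129 = 1)
n=2: (1682,123)∘(1682,123) = (1682·1682+187·123·123, 1682·123+123·1682) = (5658247,413772)
n=3: (5658247,413772)∘(1682,123) = (1682·5658247+187·123·413772, 1682·413772+123·5658247) = (19034341226,1391928885)
n=4: (19034341226,1391928885)∘(1682,123) = (1682·19034341226+187·123·1391928885, 1682·1391928885+123·19034341226) = (64031518226017,4682448355368)

1682 123
5658247 413772
19034341226 1391928885
64031518226017 4682448355368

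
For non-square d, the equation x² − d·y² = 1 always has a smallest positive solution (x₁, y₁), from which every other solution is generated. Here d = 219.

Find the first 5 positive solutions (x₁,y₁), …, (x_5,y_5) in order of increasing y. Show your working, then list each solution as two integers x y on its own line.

74 5
10951 740
1620674 109515
239848801 16207480
35496001874 2398597525

d=219: √d = [14; 1,3,1,28] (ℓ=4, even), read p_3/q_3
k=0  a_k=14  p_k/q_k = 14/1
k=1  a_k=1  p_k/q_k = 15/1
k=2  a_k=3  p_k/q_k = 59/4
k=3  a_k=1  p_k/q_k = 74/5
(x₁, y₁) = (74, 5);  74² − 219·5² = 1 ✓
(74+5√219)^2 = 10951 + 740√219
(74+5√219)^3 = 1620674 + 109515√219
(74+5√219)^4 = 239848801 + 16207480√219
(74+5√219)^5 = 35496001874 + 2398597525√219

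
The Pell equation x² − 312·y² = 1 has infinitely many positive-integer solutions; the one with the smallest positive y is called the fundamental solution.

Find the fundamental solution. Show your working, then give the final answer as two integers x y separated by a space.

53 3

√312 = [17; 1,1,1,34, …], period ℓ=4 (even) → k=3
k=0  a_k=17  p_k/q_k = 17/1
k=1  a_k=1  p_k/q_k = 18/1
k=2  a_k=1  p_k/q_k = 35/2
k=3  a_k=1  p_k/q_k = 53/3
(x₁, y₁) = (53, 3);  53² − 312·3² = 1 ✓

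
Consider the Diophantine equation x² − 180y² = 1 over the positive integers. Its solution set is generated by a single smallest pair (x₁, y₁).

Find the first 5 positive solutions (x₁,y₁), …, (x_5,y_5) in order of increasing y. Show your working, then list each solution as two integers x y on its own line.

161 12
51841 3864
16692641 1244196
5374978561 400627248
1730726404001 129000729660

d=180: √d = [13; 2,2,2,26] (ℓ=4, even), read p_3/q_3
step 0: (13, 1)  from 13·(1,0) + (0,1)
step 1: (27, 2)  from 2·(13,1) + (1,0)
step 2: (67, 5)  from 2·(27,2) + (13,1)
step 3: (161, 12)  from 2·(67,5) + (27,2)
→ (161, 12).  Check: 161²=25921, 180·12²=25920, difference 1.
(161+12√180)^2 = 51841 + 3864√180
(161+12√180)^3 = 16692641 + 1244196√180
(161+12√180)^4 = 5374978561 + 400627248√180
(161+12√180)^5 = 1730726404001 + 129000729660√180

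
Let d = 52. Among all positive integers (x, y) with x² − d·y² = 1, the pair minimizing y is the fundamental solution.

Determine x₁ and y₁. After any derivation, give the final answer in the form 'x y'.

[7; 4,1,2,1,4,14] for √52; ℓ=6 ⇒ convergent index 5
i=0: a=7 ⇒ p=7, q=1
i=1: a=4 ⇒ p=29, q=4
…
i=4: a=1 ⇒ p=137, q=19
i=5: a=4 ⇒ p=649, q=90
(x₁, y₁) = (649, 90);  649² − 52·90² = 1 ✓

649 90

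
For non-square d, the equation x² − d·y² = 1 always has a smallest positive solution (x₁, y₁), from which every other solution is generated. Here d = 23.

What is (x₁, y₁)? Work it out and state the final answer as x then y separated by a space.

24 5

√23 → a₀=4, period (1,3,1,8); ℓ=4 even so k=3
i=0: a=4 ⇒ p=4, q=1
i=1: a=1 ⇒ p=5, q=1
i=2: a=3 ⇒ p=19, q=4
i=3: a=1 ⇒ p=24, q=5
→ (24, 5).  Check: 24²=576, 23·5²=575, difference 1.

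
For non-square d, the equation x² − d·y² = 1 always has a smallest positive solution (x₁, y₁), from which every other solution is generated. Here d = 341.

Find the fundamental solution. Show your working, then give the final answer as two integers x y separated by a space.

10626551 575460

√341 = [18; 2,6,1,8,2,…,6,2,36, …], period ℓ=14 (even) → k=13
i=0: a=18 ⇒ p=18, q=1
i=1: a=2 ⇒ p=37, q=2
…
i=8: a=1 ⇒ p=28124, q=1523
i=9: a=2 ⇒ p=76727, q=4155
…
i=12: a=6 ⇒ p=4953942, q=268271
i=13: a=2 ⇒ p=10626551, q=575460
→ (10626551, 575460).  Check: 10626551²=112923586155601, 341·575460²=112923586155600, difference 1.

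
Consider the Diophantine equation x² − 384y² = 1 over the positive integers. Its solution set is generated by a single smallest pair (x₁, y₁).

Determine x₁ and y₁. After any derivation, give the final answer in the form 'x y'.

d=384: √d = [19; 1,1,2,9,2,1,1,38] (ℓ=8, even), read p_7/q_7
step 0: (19, 1)  from 19·(1,0) + (0,1)
…
step 6: (2861, 146)  from 1·(1940,99) + (921,47)
step 7: (4801, 245)  from 1·(2861,146) + (1940,99)
(x₁, y₁) = (4801, 245);  4801² − 384·245² = 1 ✓

4801 245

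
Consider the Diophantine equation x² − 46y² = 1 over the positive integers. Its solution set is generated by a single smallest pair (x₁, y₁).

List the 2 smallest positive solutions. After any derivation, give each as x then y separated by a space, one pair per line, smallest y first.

d=46: √d = [6; 1,3,1,1,2,6,2,1,1,3,1,12] (ℓ=12, even), read p_11/q_11
a_0=6:  p_0=6·1+0=6,  q_0=6·0+1=1
…
a_10=3:  p_10=3·5297+3147=19038,  q_10=3·781+464=2807
a_11=1:  p_11=1·19038+5297=24335,  q_11=1·2807+781=3588
→ (24335, 3588).  Check: 24335²=592192225, 46·3588²=592192224, difference 1.
(x_2, y_2) = (24335·24335 + 46·3588·3588, 24335·3588 + 3588·24335) = (1184384449, 174627960)

24335 3588
1184384449 174627960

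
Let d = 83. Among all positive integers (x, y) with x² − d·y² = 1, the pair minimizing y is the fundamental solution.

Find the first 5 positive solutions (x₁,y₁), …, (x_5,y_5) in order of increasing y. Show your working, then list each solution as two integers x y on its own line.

√83 → a₀=9, period (9,18); ℓ=2 even so k=1
k=0  a_k=9  p_k/q_k = 9/1
k=1  a_k=9  p_k/q_k = 82/9
→ (82, 9).  Check: 82²=6724, 83·9²=6723, difference 1.
(x_2, y_2) = (82·82 + 83·9·9, 82·9 + 9·82) = (13447, 1476)
(x_3, y_3) = (82·13447 + 83·9·1476, 82·1476 + 9·13447) = (2205226, 242055)
(x_4, y_4) = (82·2205226 + 83·9·242055, 82·242055 + 9·2205226) = (361643617, 39695544)
(x_5, y_5) = (82·361643617 + 83·9·39695544, 82·39695544 + 9·361643617) = (59307347962, 6509827161)

82 9
13447 1476
2205226 242055
361643617 39695544
59307347962 6509827161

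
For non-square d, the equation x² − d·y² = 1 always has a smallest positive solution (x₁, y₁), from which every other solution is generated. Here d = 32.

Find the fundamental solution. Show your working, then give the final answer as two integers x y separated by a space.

17 3

√32 → a₀=5, period (1,1,1,10); ℓ=4 even so k=3
i=0: a=5 ⇒ p=5, q=1
i=1: a=1 ⇒ p=6, q=1
i=2: a=1 ⇒ p=11, q=2
i=3: a=1 ⇒ p=17, q=3
fundamental: x₁=17, y₁=3  (since 289 − 32·9 = 1)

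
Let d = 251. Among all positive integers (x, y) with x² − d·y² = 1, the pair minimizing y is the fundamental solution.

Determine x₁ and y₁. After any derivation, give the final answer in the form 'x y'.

3674890 231957

√251 → a₀=15, period (1,5,2,1,2,…,5,1,30); ℓ=14 even so k=13
step 0: (15, 1)  from 15·(1,0) + (0,1)
step 1: (16, 1)  from 1·(15,1) + (1,0)
step 2: (95, 6)  from 5·(16,1) + (15,1)
step 3: (206, 13)  from 2·(95,6) + (16,1)
…
step 5: (808, 51)  from 2·(301,19) + (206,13)
step 6: (1917, 121)  from 2·(808,51) + (301,19)
step 7: (29563, 1866)  from 15·(1917,121) + (808,51)
…
step 9: (151649, 9572)  from 2·(61043,3853) + (29563,1866)
step 10: (212692, 13425)  from 1·(151649,9572) + (61043,3853)
step 11: (577033, 36422)  from 2·(212692,13425) + (151649,9572)
step 12: (3097857, 195535)  from 5·(577033,36422) + (212692,13425)
step 13: (3674890, 231957)  from 1·(3097857,195535) + (577033,36422)
→ (3674890, 231957).  Check: 3674890²=13504816512100, 251·231957²=13504816512099, difference 1.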